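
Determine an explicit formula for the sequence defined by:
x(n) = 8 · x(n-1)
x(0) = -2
Pure geometric recurrence with ratio 8.
By induction x(n) = x(0) · (8)^n = - 2 \cdot 8^{n}.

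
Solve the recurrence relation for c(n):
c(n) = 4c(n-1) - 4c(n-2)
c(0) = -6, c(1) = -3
Characteristic equation: x² - 4x + 4 = 0, which is (x - (2))².
Repeated root r = 2.
General solution: c(n) = (A + Bn)·(2)^n.
From c(0) = -6: A = -6.
From c(1) = -3: (A + B)·(2) = -3 ⇒ B = \frac{9}{2}.
So c(n) = \left(\frac{9 n}{2} - 6\right) \cdot (2)^n.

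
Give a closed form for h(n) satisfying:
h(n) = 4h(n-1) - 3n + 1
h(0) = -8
First-order linear with linear forcing.
Homogeneous solution: h_h(n) = A·(4)^n.
Try particular h_p(n) = pn + q. Substituting:
  pn + q = 4(p(n-1) + q) - 3n + 1.
Matching the n-coefficient: p = 4p - 3 ⇒ p = 1.
Matching constants: q = -4p + 4q + 1 ⇒ q = 1.
General: h(n) = A·(4)^n + n + 1.
Apply h(0) = -8: A + 1 = -8 ⇒ A = -9.
So h(n) = - 9 \cdot 4^{n} + n + 1.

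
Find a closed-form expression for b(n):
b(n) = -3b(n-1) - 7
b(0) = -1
First-order linear non-homogeneous.
Homogeneous solution: b_h(n) = A·(-3)^n.
Try constant particular solution b_p = K: K = -3K - 7 ⇒ K = - \frac{7}{4}.
General: b(n) = A·(-3)^n - \frac{7}{4}.
Apply b(0) = -1: A - \frac{7}{4} = -1 ⇒ A = \frac{3}{4}.
So b(n) = \frac{3 \left(-3\right)^{n}}{4} - \frac{7}{4}.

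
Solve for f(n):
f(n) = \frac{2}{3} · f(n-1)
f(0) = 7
Pure geometric recurrence with ratio \frac{2}{3}.
By induction f(n) = f(0) · (\frac{2}{3})^n = 7 \left(\frac{2}{3}\right)^{n}.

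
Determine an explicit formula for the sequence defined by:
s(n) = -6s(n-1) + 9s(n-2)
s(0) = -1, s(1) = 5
Characteristic equation: x² + 6x - 9 = 0.
Discriminant Δ = (-6)² + 4·(9) = 72.
Roots r₁,₂ = (-6 ± √72)/2, so r₁ = -3 + 3 \sqrt{2}, r₂ = - 3 \sqrt{2} - 3.
General solution: s(n) = A·r₁^n + B·r₂^n.
From the initial conditions, A + B = -1 and r₁A + r₂B = 5.
Since r₁ - r₂ = √72: A = (5 - (-1)r₂)/√72 = - \frac{1}{2} + \frac{\sqrt{2}}{6}, and B = -1 - A = - \frac{1}{2} - \frac{\sqrt{2}}{6}.
So s(n) = \left(- \frac{1}{2} + \frac{\sqrt{2}}{6}\right)\left(-3 + 3 \sqrt{2}\right)^n + \left(- \frac{1}{2} - \frac{\sqrt{2}}{6}\right)\left(- 3 \sqrt{2} - 3\right)^n.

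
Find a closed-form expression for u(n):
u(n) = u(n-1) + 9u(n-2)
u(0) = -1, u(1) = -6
Characteristic equation: x² - x - 9 = 0.
Discriminant Δ = (1)² + 4·(9) = 37.
Roots r₁,₂ = (1 ± √37)/2, so r₁ = \frac{1}{2} + \frac{\sqrt{37}}{2}, r₂ = \frac{1}{2} - \frac{\sqrt{37}}{2}.
General solution: u(n) = A·r₁^n + B·r₂^n.
From the initial conditions, A + B = -1 and r₁A + r₂B = -6.
Since r₁ - r₂ = √37: A = (-6 - (-1)r₂)/√37 = - \frac{11 \sqrt{37}}{74} - \frac{1}{2}, and B = -1 - A = - \frac{1}{2} + \frac{11 \sqrt{37}}{74}.
So u(n) = \left(- \frac{11 \sqrt{37}}{74} - \frac{1}{2}\right)\left(\frac{1}{2} + \frac{\sqrt{37}}{2}\right)^n + \left(- \frac{1}{2} + \frac{11 \sqrt{37}}{74}\right)\left(\frac{1}{2} - \frac{\sqrt{37}}{2}\right)^n.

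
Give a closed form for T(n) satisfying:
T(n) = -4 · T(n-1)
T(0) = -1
Pure geometric recurrence with ratio -4.
By induction T(n) = T(0) · (-4)^n = - \left(-4\right)^{n}.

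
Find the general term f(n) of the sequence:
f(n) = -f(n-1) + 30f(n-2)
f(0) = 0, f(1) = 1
Characteristic equation: x² + x - 30 = 0, which factors as (x - (5))(x - (-6)) = 0.
Roots r₁ = 5, r₂ = -6 (distinct).
General solution: f(n) = A·(5)^n + B·(-6)^n.
From f(0) = 0: A + B = 0.
From f(1) = 1: 5A - 6B = 1.
Solving: A = \frac{1}{11}, B = - \frac{1}{11}.
So f(n) = - \frac{\left(-6\right)^{n}}{11} + \frac{5^{n}}{11}.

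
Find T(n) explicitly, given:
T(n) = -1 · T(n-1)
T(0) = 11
Pure geometric recurrence with ratio -1.
By induction T(n) = T(0) · (-1)^n = 11 \left(-1\right)^{n}.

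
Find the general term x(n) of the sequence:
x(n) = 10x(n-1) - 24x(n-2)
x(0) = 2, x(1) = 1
Characteristic equation: x² - 10x + 24 = 0, which factors as (x - (6))(x - (4)) = 0.
Roots r₁ = 6, r₂ = 4 (distinct).
General solution: x(n) = A·(6)^n + B·(4)^n.
From x(0) = 2: A + B = 2.
From x(1) = 1: 6A + 4B = 1.
Solving: A = - \frac{7}{2}, B = \frac{11}{2}.
So x(n) = \frac{11 \cdot 4^{n}}{2} - \frac{7 \cdot 6^{n}}{2}.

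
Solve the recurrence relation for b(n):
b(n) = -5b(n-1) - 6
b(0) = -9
First-order linear non-homogeneous.
Homogeneous solution: b_h(n) = A·(-5)^n.
Try constant particular solution b_p = K: K = -5K - 6 ⇒ K = -1.
General: b(n) = A·(-5)^n - 1.
Apply b(0) = -9: A - 1 = -9 ⇒ A = -8.
So b(n) = - 8 \left(-5\right)^{n} - 1.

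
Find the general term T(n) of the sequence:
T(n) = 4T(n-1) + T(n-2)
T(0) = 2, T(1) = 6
Characteristic equation: x² - 4x - 1 = 0.
Discriminant Δ = (4)² + 4·(1) = 20.
Roots r₁,₂ = (4 ± √20)/2, so r₁ = 2 + \sqrt{5}, r₂ = 2 - \sqrt{5}.
General solution: T(n) = A·r₁^n + B·r₂^n.
From the initial conditions, A + B = 2 and r₁A + r₂B = 6.
Since r₁ - r₂ = √20: A = (6 - (2)r₂)/√20 = \frac{\sqrt{5}}{5} + 1, and B = 2 - A = 1 - \frac{\sqrt{5}}{5}.
So T(n) = \left(\frac{\sqrt{5}}{5} + 1\right)\left(2 + \sqrt{5}\right)^n + \left(1 - \frac{\sqrt{5}}{5}\right)\left(2 - \sqrt{5}\right)^n.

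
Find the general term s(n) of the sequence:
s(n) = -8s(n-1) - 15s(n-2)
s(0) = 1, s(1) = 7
Characteristic equation: x² + 8x + 15 = 0, which factors as (x - (-3))(x - (-5)) = 0.
Roots r₁ = -3, r₂ = -5 (distinct).
General solution: s(n) = A·(-3)^n + B·(-5)^n.
From s(0) = 1: A + B = 1.
From s(1) = 7: -3A - 5B = 7.
Solving: A = 6, B = -5.
So s(n) = 6 \left(-3\right)^{n} - 5 \left(-5\right)^{n}.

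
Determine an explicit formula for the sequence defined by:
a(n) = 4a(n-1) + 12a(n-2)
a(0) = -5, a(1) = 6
Characteristic equation: x² - 4x - 12 = 0, which factors as (x - (6))(x - (-2)) = 0.
Roots r₁ = 6, r₂ = -2 (distinct).
General solution: a(n) = A·(6)^n + B·(-2)^n.
From a(0) = -5: A + B = -5.
From a(1) = 6: 6A - 2B = 6.
Solving: A = - \frac{1}{2}, B = - \frac{9}{2}.
So a(n) = - \frac{9 \left(-2\right)^{n}}{2} - \frac{6^{n}}{2}.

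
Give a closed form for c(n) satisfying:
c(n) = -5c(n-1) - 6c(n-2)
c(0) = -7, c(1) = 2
Characteristic equation: x² + 5x + 6 = 0, which factors as (x - (-2))(x - (-3)) = 0.
Roots r₁ = -2, r₂ = -3 (distinct).
General solution: c(n) = A·(-2)^n + B·(-3)^n.
From c(0) = -7: A + B = -7.
From c(1) = 2: -2A - 3B = 2.
Solving: A = -19, B = 12.
So c(n) = - 19 \left(-2\right)^{n} + 12 \left(-3\right)^{n}.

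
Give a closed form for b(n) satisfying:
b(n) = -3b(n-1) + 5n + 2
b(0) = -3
First-order linear with linear forcing.
Homogeneous solution: b_h(n) = A·(-3)^n.
Try particular b_p(n) = pn + q. Substituting:
  pn + q = -3(p(n-1) + q) + 5n + 2.
Matching the n-coefficient: p = -3p + 5 ⇒ p = \frac{5}{4}.
Matching constants: q = 3p - 3q + 2 ⇒ q = \frac{23}{16}.
General: b(n) = A·(-3)^n + \frac{5 n}{4} + \frac{23}{16}.
Apply b(0) = -3: A + \frac{23}{16} = -3 ⇒ A = - \frac{71}{16}.
So b(n) = - \frac{71 \left(-3\right)^{n}}{16} + \frac{5 n}{4} + \frac{23}{16}.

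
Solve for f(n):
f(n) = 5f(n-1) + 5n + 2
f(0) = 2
First-order linear with linear forcing.
Homogeneous solution: f_h(n) = A·(5)^n.
Try particular f_p(n) = pn + q. Substituting:
  pn + q = 5(p(n-1) + q) + 5n + 2.
Matching the n-coefficient: p = 5p + 5 ⇒ p = - \frac{5}{4}.
Matching constants: q = -5p + 5q + 2 ⇒ q = - \frac{33}{16}.
General: f(n) = A·(5)^n - \frac{5 n}{4} - \frac{33}{16}.
Apply f(0) = 2: A - \frac{33}{16} = 2 ⇒ A = \frac{65}{16}.
So f(n) = \frac{65 \cdot 5^{n}}{16} - \frac{5 n}{4} - \frac{33}{16}.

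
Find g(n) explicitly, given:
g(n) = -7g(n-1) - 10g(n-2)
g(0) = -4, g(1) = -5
Characteristic equation: x² + 7x + 10 = 0, which factors as (x - (-2))(x - (-5)) = 0.
Roots r₁ = -2, r₂ = -5 (distinct).
General solution: g(n) = A·(-2)^n + B·(-5)^n.
From g(0) = -4: A + B = -4.
From g(1) = -5: -2A - 5B = -5.
Solving: A = - \frac{25}{3}, B = \frac{13}{3}.
So g(n) = - \frac{25 \left(-2\right)^{n}}{3} + \frac{13 \left(-5\right)^{n}}{3}.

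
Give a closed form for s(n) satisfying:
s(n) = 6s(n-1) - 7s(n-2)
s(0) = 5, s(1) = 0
Characteristic equation: x² - 6x + 7 = 0.
Discriminant Δ = (6)² + 4·(-7) = 8.
Roots r₁,₂ = (6 ± √8)/2, so r₁ = \sqrt{2} + 3, r₂ = 3 - \sqrt{2}.
General solution: s(n) = A·r₁^n + B·r₂^n.
From the initial conditions, A + B = 5 and r₁A + r₂B = 0.
Since r₁ - r₂ = √8: A = (0 - (5)r₂)/√8 = \frac{5}{2} - \frac{15 \sqrt{2}}{4}, and B = 5 - A = \frac{5}{2} + \frac{15 \sqrt{2}}{4}.
So s(n) = \left(\frac{5}{2} - \frac{15 \sqrt{2}}{4}\right)\left(\sqrt{2} + 3\right)^n + \left(\frac{5}{2} + \frac{15 \sqrt{2}}{4}\right)\left(3 - \sqrt{2}\right)^n.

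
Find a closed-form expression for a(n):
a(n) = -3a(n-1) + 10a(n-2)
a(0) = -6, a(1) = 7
Characteristic equation: x² + 3x - 10 = 0, which factors as (x - (-5))(x - (2)) = 0.
Roots r₁ = -5, r₂ = 2 (distinct).
General solution: a(n) = A·(-5)^n + B·(2)^n.
From a(0) = -6: A + B = -6.
From a(1) = 7: -5A + 2B = 7.
Solving: A = - \frac{19}{7}, B = - \frac{23}{7}.
So a(n) = - \frac{19 \left(-5\right)^{n}}{7} - \frac{23 \cdot 2^{n}}{7}.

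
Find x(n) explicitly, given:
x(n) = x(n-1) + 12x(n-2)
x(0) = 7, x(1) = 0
Characteristic equation: x² - x - 12 = 0, which factors as (x - (4))(x - (-3)) = 0.
Roots r₁ = 4, r₂ = -3 (distinct).
General solution: x(n) = A·(4)^n + B·(-3)^n.
From x(0) = 7: A + B = 7.
From x(1) = 0: 4A - 3B = 0.
Solving: A = 3, B = 4.
So x(n) = 4 \left(-3\right)^{n} + 3 \cdot 4^{n}.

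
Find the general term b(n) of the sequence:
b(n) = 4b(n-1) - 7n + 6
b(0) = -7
First-order linear with linear forcing.
Homogeneous solution: b_h(n) = A·(4)^n.
Try particular b_p(n) = pn + q. Substituting:
  pn + q = 4(p(n-1) + q) - 7n + 6.
Matching the n-coefficient: p = 4p - 7 ⇒ p = \frac{7}{3}.
Matching constants: q = -4p + 4q + 6 ⇒ q = \frac{10}{9}.
General: b(n) = A·(4)^n + \frac{7 n}{3} + \frac{10}{9}.
Apply b(0) = -7: A + \frac{10}{9} = -7 ⇒ A = - \frac{73}{9}.
So b(n) = - \frac{73 \cdot 4^{n}}{9} + \frac{7 n}{3} + \frac{10}{9}.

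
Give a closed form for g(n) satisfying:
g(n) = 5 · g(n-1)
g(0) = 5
Pure geometric recurrence with ratio 5.
By induction g(n) = g(0) · (5)^n = 5 \cdot 5^{n}.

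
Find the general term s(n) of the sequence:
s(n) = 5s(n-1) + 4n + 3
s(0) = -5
First-order linear with linear forcing.
Homogeneous solution: s_h(n) = A·(5)^n.
Try particular s_p(n) = pn + q. Substituting:
  pn + q = 5(p(n-1) + q) + 4n + 3.
Matching the n-coefficient: p = 5p + 4 ⇒ p = -1.
Matching constants: q = -5p + 5q + 3 ⇒ q = -2.
General: s(n) = A·(5)^n - n - 2.
Apply s(0) = -5: A - 2 = -5 ⇒ A = -3.
So s(n) = - 3 \cdot 5^{n} - n - 2.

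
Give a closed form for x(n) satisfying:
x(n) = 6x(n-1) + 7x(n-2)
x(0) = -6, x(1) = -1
Characteristic equation: x² - 6x - 7 = 0, which factors as (x - (7))(x - (-1)) = 0.
Roots r₁ = 7, r₂ = -1 (distinct).
General solution: x(n) = A·(7)^n + B·(-1)^n.
From x(0) = -6: A + B = -6.
From x(1) = -1: 7A - B = -1.
Solving: A = - \frac{7}{8}, B = - \frac{41}{8}.
So x(n) = - \frac{41 \left(-1\right)^{n}}{8} - \frac{7 \cdot 7^{n}}{8}.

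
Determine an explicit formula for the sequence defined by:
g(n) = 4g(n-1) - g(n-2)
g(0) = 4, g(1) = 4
Characteristic equation: x² - 4x + 1 = 0.
Discriminant Δ = (4)² + 4·(-1) = 12.
Roots r₁,₂ = (4 ± √12)/2, so r₁ = \sqrt{3} + 2, r₂ = 2 - \sqrt{3}.
General solution: g(n) = A·r₁^n + B·r₂^n.
From the initial conditions, A + B = 4 and r₁A + r₂B = 4.
Since r₁ - r₂ = √12: A = (4 - (4)r₂)/√12 = 2 - \frac{2 \sqrt{3}}{3}, and B = 4 - A = \frac{2 \sqrt{3}}{3} + 2.
So g(n) = \left(2 - \frac{2 \sqrt{3}}{3}\right)\left(\sqrt{3} + 2\right)^n + \left(\frac{2 \sqrt{3}}{3} + 2\right)\left(2 - \sqrt{3}\right)^n.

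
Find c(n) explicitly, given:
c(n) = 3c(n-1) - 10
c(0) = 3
First-order linear non-homogeneous.
Homogeneous solution: c_h(n) = A·(3)^n.
Try constant particular solution c_p = K: K = 3K - 10 ⇒ K = 5.
General: c(n) = A·(3)^n + 5.
Apply c(0) = 3: A + 5 = 3 ⇒ A = -2.
So c(n) = 5 - 2 \cdot 3^{n}.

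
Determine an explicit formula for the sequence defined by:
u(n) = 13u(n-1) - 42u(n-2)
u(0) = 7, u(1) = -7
Characteristic equation: x² - 13x + 42 = 0, which factors as (x - (6))(x - (7)) = 0.
Roots r₁ = 6, r₂ = 7 (distinct).
General solution: u(n) = A·(6)^n + B·(7)^n.
From u(0) = 7: A + B = 7.
From u(1) = -7: 6A + 7B = -7.
Solving: A = 56, B = -49.
So u(n) = 56 \cdot 6^{n} - 49 \cdot 7^{n}.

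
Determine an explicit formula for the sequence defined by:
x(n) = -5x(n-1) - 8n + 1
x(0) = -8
First-order linear with linear forcing.
Homogeneous solution: x_h(n) = A·(-5)^n.
Try particular x_p(n) = pn + q. Substituting:
  pn + q = -5(p(n-1) + q) - 8n + 1.
Matching the n-coefficient: p = -5p - 8 ⇒ p = - \frac{4}{3}.
Matching constants: q = 5p - 5q + 1 ⇒ q = - \frac{17}{18}.
General: x(n) = A·(-5)^n - \frac{4 n}{3} - \frac{17}{18}.
Apply x(0) = -8: A - \frac{17}{18} = -8 ⇒ A = - \frac{127}{18}.
So x(n) = - \frac{127 \left(-5\right)^{n}}{18} - \frac{4 n}{3} - \frac{17}{18}.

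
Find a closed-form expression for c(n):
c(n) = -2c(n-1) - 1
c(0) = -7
First-order linear non-homogeneous.
Homogeneous solution: c_h(n) = A·(-2)^n.
Try constant particular solution c_p = K: K = -2K - 1 ⇒ K = - \frac{1}{3}.
General: c(n) = A·(-2)^n - \frac{1}{3}.
Apply c(0) = -7: A - \frac{1}{3} = -7 ⇒ A = - \frac{20}{3}.
So c(n) = - \frac{20 \left(-2\right)^{n}}{3} - \frac{1}{3}.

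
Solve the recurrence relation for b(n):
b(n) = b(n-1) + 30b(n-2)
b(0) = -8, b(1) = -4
Characteristic equation: x² - x - 30 = 0, which factors as (x - (-5))(x - (6)) = 0.
Roots r₁ = -5, r₂ = 6 (distinct).
General solution: b(n) = A·(-5)^n + B·(6)^n.
From b(0) = -8: A + B = -8.
From b(1) = -4: -5A + 6B = -4.
Solving: A = -4, B = -4.
So b(n) = - 4 \left(-5\right)^{n} - 4 \cdot 6^{n}.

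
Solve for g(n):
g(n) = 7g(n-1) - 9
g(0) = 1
First-order linear non-homogeneous.
Homogeneous solution: g_h(n) = A·(7)^n.
Try constant particular solution g_p = K: K = 7K - 9 ⇒ K = \frac{3}{2}.
General: g(n) = A·(7)^n + \frac{3}{2}.
Apply g(0) = 1: A + \frac{3}{2} = 1 ⇒ A = - \frac{1}{2}.
So g(n) = \frac{3}{2} - \frac{7^{n}}{2}.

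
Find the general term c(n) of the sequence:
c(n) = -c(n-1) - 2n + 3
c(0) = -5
First-order linear with linear forcing.
Homogeneous solution: c_h(n) = A·(-1)^n.
Try particular c_p(n) = pn + q. Substituting:
  pn + q = -(p(n-1) + q) - 2n + 3.
Matching the n-coefficient: p = -p - 2 ⇒ p = -1.
Matching constants: q = p - q + 3 ⇒ q = 1.
General: c(n) = A·(-1)^n - n + 1.
Apply c(0) = -5: A + 1 = -5 ⇒ A = -6.
So c(n) = - 6 \left(-1\right)^{n} - n + 1.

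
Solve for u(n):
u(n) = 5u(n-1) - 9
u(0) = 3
First-order linear non-homogeneous.
Homogeneous solution: u_h(n) = A·(5)^n.
Try constant particular solution u_p = K: K = 5K - 9 ⇒ K = \frac{9}{4}.
General: u(n) = A·(5)^n + \frac{9}{4}.
Apply u(0) = 3: A + \frac{9}{4} = 3 ⇒ A = \frac{3}{4}.
So u(n) = \frac{3 \cdot 5^{n}}{4} + \frac{9}{4}.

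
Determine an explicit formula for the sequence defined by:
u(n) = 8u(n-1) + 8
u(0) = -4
First-order linear non-homogeneous.
Homogeneous solution: u_h(n) = A·(8)^n.
Try constant particular solution u_p = K: K = 8K + 8 ⇒ K = - \frac{8}{7}.
General: u(n) = A·(8)^n - \frac{8}{7}.
Apply u(0) = -4: A - \frac{8}{7} = -4 ⇒ A = - \frac{20}{7}.
So u(n) = - \frac{20 \cdot 8^{n}}{7} - \frac{8}{7}.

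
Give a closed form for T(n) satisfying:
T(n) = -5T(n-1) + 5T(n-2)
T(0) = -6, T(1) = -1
Characteristic equation: x² + 5x - 5 = 0.
Discriminant Δ = (-5)² + 4·(5) = 45.
Roots r₁,₂ = (-5 ± √45)/2, so r₁ = - \frac{5}{2} + \frac{3 \sqrt{5}}{2}, r₂ = - \frac{3 \sqrt{5}}{2} - \frac{5}{2}.
General solution: T(n) = A·r₁^n + B·r₂^n.
From the initial conditions, A + B = -6 and r₁A + r₂B = -1.
Since r₁ - r₂ = √45: A = (-1 - (-6)r₂)/√45 = -3 - \frac{16 \sqrt{5}}{15}, and B = -6 - A = -3 + \frac{16 \sqrt{5}}{15}.
So T(n) = \left(-3 - \frac{16 \sqrt{5}}{15}\right)\left(- \frac{5}{2} + \frac{3 \sqrt{5}}{2}\right)^n + \left(-3 + \frac{16 \sqrt{5}}{15}\right)\left(- \frac{3 \sqrt{5}}{2} - \frac{5}{2}\right)^n.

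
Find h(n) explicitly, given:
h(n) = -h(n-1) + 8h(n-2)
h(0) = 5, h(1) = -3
Characteristic equation: x² + x - 8 = 0.
Discriminant Δ = (-1)² + 4·(8) = 33.
Roots r₁,₂ = (-1 ± √33)/2, so r₁ = - \frac{1}{2} + \frac{\sqrt{33}}{2}, r₂ = - \frac{\sqrt{33}}{2} - \frac{1}{2}.
General solution: h(n) = A·r₁^n + B·r₂^n.
From the initial conditions, A + B = 5 and r₁A + r₂B = -3.
Since r₁ - r₂ = √33: A = (-3 - (5)r₂)/√33 = \frac{5}{2} - \frac{\sqrt{33}}{66}, and B = 5 - A = \frac{\sqrt{33}}{66} + \frac{5}{2}.
So h(n) = \left(\frac{5}{2} - \frac{\sqrt{33}}{66}\right)\left(- \frac{1}{2} + \frac{\sqrt{33}}{2}\right)^n + \left(\frac{\sqrt{33}}{66} + \frac{5}{2}\right)\left(- \frac{\sqrt{33}}{2} - \frac{1}{2}\right)^n.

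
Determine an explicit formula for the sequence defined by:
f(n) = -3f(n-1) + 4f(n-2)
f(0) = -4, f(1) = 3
Characteristic equation: x² + 3x - 4 = 0, which factors as (x - (-4))(x - (1)) = 0.
Roots r₁ = -4, r₂ = 1 (distinct).
General solution: f(n) = A·(-4)^n + B·(1)^n.
From f(0) = -4: A + B = -4.
From f(1) = 3: -4A + B = 3.
Solving: A = - \frac{7}{5}, B = - \frac{13}{5}.
So f(n) = - \frac{7 \left(-4\right)^{n}}{5} - \frac{13}{5}.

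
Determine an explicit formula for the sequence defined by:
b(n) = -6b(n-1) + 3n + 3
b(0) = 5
First-order linear with linear forcing.
Homogeneous solution: b_h(n) = A·(-6)^n.
Try particular b_p(n) = pn + q. Substituting:
  pn + q = -6(p(n-1) + q) + 3n + 3.
Matching the n-coefficient: p = -6p + 3 ⇒ p = \frac{3}{7}.
Matching constants: q = 6p - 6q + 3 ⇒ q = \frac{39}{49}.
General: b(n) = A·(-6)^n + \frac{3 n}{7} + \frac{39}{49}.
Apply b(0) = 5: A + \frac{39}{49} = 5 ⇒ A = \frac{206}{49}.
So b(n) = \frac{206 \left(-6\right)^{n}}{49} + \frac{3 n}{7} + \frac{39}{49}.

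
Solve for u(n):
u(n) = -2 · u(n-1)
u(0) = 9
Pure geometric recurrence with ratio -2.
By induction u(n) = u(0) · (-2)^n = 9 \left(-2\right)^{n}.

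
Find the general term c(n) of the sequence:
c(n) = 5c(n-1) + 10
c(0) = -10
First-order linear non-homogeneous.
Homogeneous solution: c_h(n) = A·(5)^n.
Try constant particular solution c_p = K: K = 5K + 10 ⇒ K = - \frac{5}{2}.
General: c(n) = A·(5)^n - \frac{5}{2}.
Apply c(0) = -10: A - \frac{5}{2} = -10 ⇒ A = - \frac{15}{2}.
So c(n) = - \frac{15 \cdot 5^{n}}{2} - \frac{5}{2}.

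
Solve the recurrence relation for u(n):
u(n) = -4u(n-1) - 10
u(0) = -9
First-order linear non-homogeneous.
Homogeneous solution: u_h(n) = A·(-4)^n.
Try constant particular solution u_p = K: K = -4K - 10 ⇒ K = -2.
General: u(n) = A·(-4)^n - 2.
Apply u(0) = -9: A - 2 = -9 ⇒ A = -7.
So u(n) = - 7 \left(-4\right)^{n} - 2.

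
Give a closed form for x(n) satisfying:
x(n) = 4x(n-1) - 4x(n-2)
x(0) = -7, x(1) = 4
Characteristic equation: x² - 4x + 4 = 0, which is (x - (2))².
Repeated root r = 2.
General solution: x(n) = (A + Bn)·(2)^n.
From x(0) = -7: A = -7.
From x(1) = 4: (A + B)·(2) = 4 ⇒ B = 9.
So x(n) = \left(9 n - 7\right) \cdot (2)^n.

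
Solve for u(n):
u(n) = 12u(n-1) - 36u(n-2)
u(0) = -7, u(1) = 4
Characteristic equation: x² - 12x + 36 = 0, which is (x - (6))².
Repeated root r = 6.
General solution: u(n) = (A + Bn)·(6)^n.
From u(0) = -7: A = -7.
From u(1) = 4: (A + B)·(6) = 4 ⇒ B = \frac{23}{3}.
So u(n) = \left(\frac{23 n}{3} - 7\right) \cdot (6)^n.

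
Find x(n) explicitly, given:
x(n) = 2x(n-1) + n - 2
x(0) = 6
First-order linear with linear forcing.
Homogeneous solution: x_h(n) = A·(2)^n.
Try particular x_p(n) = pn + q. Substituting:
  pn + q = 2(p(n-1) + q) + n - 2.
Matching the n-coefficient: p = 2p + 1 ⇒ p = -1.
Matching constants: q = -2p + 2q - 2 ⇒ q = 0.
General: x(n) = A·(2)^n - n + 0.
Apply x(0) = 6: A + 0 = 6 ⇒ A = 6.
So x(n) = 6 \cdot 2^{n} - n.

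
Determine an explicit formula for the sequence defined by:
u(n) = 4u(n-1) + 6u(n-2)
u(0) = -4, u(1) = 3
Characteristic equation: x² - 4x - 6 = 0.
Discriminant Δ = (4)² + 4·(6) = 40.
Roots r₁,₂ = (4 ± √40)/2, so r₁ = 2 + \sqrt{10}, r₂ = 2 - \sqrt{10}.
General solution: u(n) = A·r₁^n + B·r₂^n.
From the initial conditions, A + B = -4 and r₁A + r₂B = 3.
Since r₁ - r₂ = √40: A = (3 - (-4)r₂)/√40 = -2 + \frac{11 \sqrt{10}}{20}, and B = -4 - A = -2 - \frac{11 \sqrt{10}}{20}.
So u(n) = \left(-2 + \frac{11 \sqrt{10}}{20}\right)\left(2 + \sqrt{10}\right)^n + \left(-2 - \frac{11 \sqrt{10}}{20}\right)\left(2 - \sqrt{10}\right)^n.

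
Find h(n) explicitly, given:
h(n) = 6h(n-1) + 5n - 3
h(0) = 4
First-order linear with linear forcing.
Homogeneous solution: h_h(n) = A·(6)^n.
Try particular h_p(n) = pn + q. Substituting:
  pn + q = 6(p(n-1) + q) + 5n - 3.
Matching the n-coefficient: p = 6p + 5 ⇒ p = -1.
Matching constants: q = -6p + 6q - 3 ⇒ q = - \frac{3}{5}.
General: h(n) = A·(6)^n - n - \frac{3}{5}.
Apply h(0) = 4: A - \frac{3}{5} = 4 ⇒ A = \frac{23}{5}.
So h(n) = \frac{23 \cdot 6^{n}}{5} - n - \frac{3}{5}.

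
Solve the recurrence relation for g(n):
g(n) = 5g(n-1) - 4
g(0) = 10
First-order linear non-homogeneous.
Homogeneous solution: g_h(n) = A·(5)^n.
Try constant particular solution g_p = K: K = 5K - 4 ⇒ K = 1.
General: g(n) = A·(5)^n + 1.
Apply g(0) = 10: A + 1 = 10 ⇒ A = 9.
So g(n) = 9 \cdot 5^{n} + 1.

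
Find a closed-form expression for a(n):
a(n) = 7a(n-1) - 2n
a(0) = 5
First-order linear with linear forcing.
Homogeneous solution: a_h(n) = A·(7)^n.
Try particular a_p(n) = pn + q. Substituting:
  pn + q = 7(p(n-1) + q) - 2n.
Matching the n-coefficient: p = 7p - 2 ⇒ p = \frac{1}{3}.
Matching constants: q = -7p + 7q ⇒ q = \frac{7}{18}.
General: a(n) = A·(7)^n + \frac{n}{3} + \frac{7}{18}.
Apply a(0) = 5: A + \frac{7}{18} = 5 ⇒ A = \frac{83}{18}.
So a(n) = \frac{83 \cdot 7^{n}}{18} + \frac{n}{3} + \frac{7}{18}.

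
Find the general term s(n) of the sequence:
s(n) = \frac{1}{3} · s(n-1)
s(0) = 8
Pure geometric recurrence with ratio \frac{1}{3}.
By induction s(n) = s(0) · (\frac{1}{3})^n = 8 \cdot 3^{- n}.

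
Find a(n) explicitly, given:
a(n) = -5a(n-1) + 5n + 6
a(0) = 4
First-order linear with linear forcing.
Homogeneous solution: a_h(n) = A·(-5)^n.
Try particular a_p(n) = pn + q. Substituting:
  pn + q = -5(p(n-1) + q) + 5n + 6.
Matching the n-coefficient: p = -5p + 5 ⇒ p = \frac{5}{6}.
Matching constants: q = 5p - 5q + 6 ⇒ q = \frac{61}{36}.
General: a(n) = A·(-5)^n + \frac{5 n}{6} + \frac{61}{36}.
Apply a(0) = 4: A + \frac{61}{36} = 4 ⇒ A = \frac{83}{36}.
So a(n) = \frac{83 \left(-5\right)^{n}}{36} + \frac{5 n}{6} + \frac{61}{36}.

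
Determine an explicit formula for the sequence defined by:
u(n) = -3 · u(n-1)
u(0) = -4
Pure geometric recurrence with ratio -3.
By induction u(n) = u(0) · (-3)^n = - 4 \left(-3\right)^{n}.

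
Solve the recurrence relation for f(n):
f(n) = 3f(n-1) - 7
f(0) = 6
First-order linear non-homogeneous.
Homogeneous solution: f_h(n) = A·(3)^n.
Try constant particular solution f_p = K: K = 3K - 7 ⇒ K = \frac{7}{2}.
General: f(n) = A·(3)^n + \frac{7}{2}.
Apply f(0) = 6: A + \frac{7}{2} = 6 ⇒ A = \frac{5}{2}.
So f(n) = \frac{5 \cdot 3^{n}}{2} + \frac{7}{2}.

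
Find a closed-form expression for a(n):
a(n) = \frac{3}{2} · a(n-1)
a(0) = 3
Pure geometric recurrence with ratio \frac{3}{2}.
By induction a(n) = a(0) · (\frac{3}{2})^n = 3 \left(\frac{3}{2}\right)^{n}.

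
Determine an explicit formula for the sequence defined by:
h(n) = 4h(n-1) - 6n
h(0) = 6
First-order linear with linear forcing.
Homogeneous solution: h_h(n) = A·(4)^n.
Try particular h_p(n) = pn + q. Substituting:
  pn + q = 4(p(n-1) + q) - 6n.
Matching the n-coefficient: p = 4p - 6 ⇒ p = 2.
Matching constants: q = -4p + 4q ⇒ q = \frac{8}{3}.
General: h(n) = A·(4)^n + 2 n + \frac{8}{3}.
Apply h(0) = 6: A + \frac{8}{3} = 6 ⇒ A = \frac{10}{3}.
So h(n) = \frac{10 \cdot 4^{n}}{3} + 2 n + \frac{8}{3}.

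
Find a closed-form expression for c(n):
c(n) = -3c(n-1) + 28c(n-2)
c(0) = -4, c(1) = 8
Characteristic equation: x² + 3x - 28 = 0, which factors as (x - (4))(x - (-7)) = 0.
Roots r₁ = 4, r₂ = -7 (distinct).
General solution: c(n) = A·(4)^n + B·(-7)^n.
From c(0) = -4: A + B = -4.
From c(1) = 8: 4A - 7B = 8.
Solving: A = - \frac{20}{11}, B = - \frac{24}{11}.
So c(n) = - \frac{24 \left(-7\right)^{n}}{11} - \frac{20 \cdot 4^{n}}{11}.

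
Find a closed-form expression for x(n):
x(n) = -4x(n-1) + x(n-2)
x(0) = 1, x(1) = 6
Characteristic equation: x² + 4x - 1 = 0.
Discriminant Δ = (-4)² + 4·(1) = 20.
Roots r₁,₂ = (-4 ± √20)/2, so r₁ = -2 + \sqrt{5}, r₂ = - \sqrt{5} - 2.
General solution: x(n) = A·r₁^n + B·r₂^n.
From the initial conditions, A + B = 1 and r₁A + r₂B = 6.
Since r₁ - r₂ = √20: A = (6 - (1)r₂)/√20 = \frac{1}{2} + \frac{4 \sqrt{5}}{5}, and B = 1 - A = \frac{1}{2} - \frac{4 \sqrt{5}}{5}.
So x(n) = \left(\frac{1}{2} + \frac{4 \sqrt{5}}{5}\right)\left(-2 + \sqrt{5}\right)^n + \left(\frac{1}{2} - \frac{4 \sqrt{5}}{5}\right)\left(- \sqrt{5} - 2\right)^n.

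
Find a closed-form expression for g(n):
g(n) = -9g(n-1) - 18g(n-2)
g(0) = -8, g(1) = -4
Characteristic equation: x² + 9x + 18 = 0, which factors as (x - (-6))(x - (-3)) = 0.
Roots r₁ = -6, r₂ = -3 (distinct).
General solution: g(n) = A·(-6)^n + B·(-3)^n.
From g(0) = -8: A + B = -8.
From g(1) = -4: -6A - 3B = -4.
Solving: A = \frac{28}{3}, B = - \frac{52}{3}.
So g(n) = - \frac{52 \left(-3\right)^{n}}{3} + \frac{28 \left(-6\right)^{n}}{3}.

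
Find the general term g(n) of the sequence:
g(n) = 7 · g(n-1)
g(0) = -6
Pure geometric recurrence with ratio 7.
By induction g(n) = g(0) · (7)^n = - 6 \cdot 7^{n}.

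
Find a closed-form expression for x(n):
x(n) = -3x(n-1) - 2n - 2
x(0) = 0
First-order linear with linear forcing.
Homogeneous solution: x_h(n) = A·(-3)^n.
Try particular x_p(n) = pn + q. Substituting:
  pn + q = -3(p(n-1) + q) - 2n - 2.
Matching the n-coefficient: p = -3p - 2 ⇒ p = - \frac{1}{2}.
Matching constants: q = 3p - 3q - 2 ⇒ q = - \frac{7}{8}.
General: x(n) = A·(-3)^n - \frac{n}{2} - \frac{7}{8}.
Apply x(0) = 0: A - \frac{7}{8} = 0 ⇒ A = \frac{7}{8}.
So x(n) = \frac{7 \left(-3\right)^{n}}{8} - \frac{n}{2} - \frac{7}{8}.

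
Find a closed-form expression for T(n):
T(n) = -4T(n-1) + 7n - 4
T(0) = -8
First-order linear with linear forcing.
Homogeneous solution: T_h(n) = A·(-4)^n.
Try particular T_p(n) = pn + q. Substituting:
  pn + q = -4(p(n-1) + q) + 7n - 4.
Matching the n-coefficient: p = -4p + 7 ⇒ p = \frac{7}{5}.
Matching constants: q = 4p - 4q - 4 ⇒ q = \frac{8}{25}.
General: T(n) = A·(-4)^n + \frac{7 n}{5} + \frac{8}{25}.
Apply T(0) = -8: A + \frac{8}{25} = -8 ⇒ A = - \frac{208}{25}.
So T(n) = - \frac{208 \left(-4\right)^{n}}{25} + \frac{7 n}{5} + \frac{8}{25}.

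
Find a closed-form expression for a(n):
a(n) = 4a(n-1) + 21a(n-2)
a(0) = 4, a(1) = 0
Characteristic equation: x² - 4x - 21 = 0, which factors as (x - (-3))(x - (7)) = 0.
Roots r₁ = -3, r₂ = 7 (distinct).
General solution: a(n) = A·(-3)^n + B·(7)^n.
From a(0) = 4: A + B = 4.
From a(1) = 0: -3A + 7B = 0.
Solving: A = \frac{14}{5}, B = \frac{6}{5}.
So a(n) = \frac{14 \left(-3\right)^{n}}{5} + \frac{6 \cdot 7^{n}}{5}.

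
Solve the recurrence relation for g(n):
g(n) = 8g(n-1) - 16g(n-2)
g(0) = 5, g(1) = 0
Characteristic equation: x² - 8x + 16 = 0, which is (x - (4))².
Repeated root r = 4.
General solution: g(n) = (A + Bn)·(4)^n.
From g(0) = 5: A = 5.
From g(1) = 0: (A + B)·(4) = 0 ⇒ B = -5.
So g(n) = \left(5 - 5 n\right) \cdot (4)^n.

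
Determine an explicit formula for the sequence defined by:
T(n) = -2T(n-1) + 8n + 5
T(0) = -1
First-order linear with linear forcing.
Homogeneous solution: T_h(n) = A·(-2)^n.
Try particular T_p(n) = pn + q. Substituting:
  pn + q = -2(p(n-1) + q) + 8n + 5.
Matching the n-coefficient: p = -2p + 8 ⇒ p = \frac{8}{3}.
Matching constants: q = 2p - 2q + 5 ⇒ q = \frac{31}{9}.
General: T(n) = A·(-2)^n + \frac{8 n}{3} + \frac{31}{9}.
Apply T(0) = -1: A + \frac{31}{9} = -1 ⇒ A = - \frac{40}{9}.
So T(n) = - \frac{40 \left(-2\right)^{n}}{9} + \frac{8 n}{3} + \frac{31}{9}.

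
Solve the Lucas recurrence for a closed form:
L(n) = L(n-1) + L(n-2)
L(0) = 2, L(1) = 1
This is the Lucas sequence.
Characteristic equation: x² - x - 1 = 0; roots r₁ = \frac{1}{2} + \frac{\sqrt{5}}{2}, r₂ = \frac{1}{2} - \frac{\sqrt{5}}{2}.
General: L(n) = A·r₁^n + B·r₂^n. Solving with L(0)=2, L(1)=1 gives A = 1, B = 1.
So L(n) = 2^{- n} \left(\left(1 - \sqrt{5}\right)^{n} + \left(1 + \sqrt{5}\right)^{n}\right).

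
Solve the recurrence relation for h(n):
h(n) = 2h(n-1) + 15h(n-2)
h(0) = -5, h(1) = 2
Characteristic equation: x² - 2x - 15 = 0, which factors as (x - (-3))(x - (5)) = 0.
Roots r₁ = -3, r₂ = 5 (distinct).
General solution: h(n) = A·(-3)^n + B·(5)^n.
From h(0) = -5: A + B = -5.
From h(1) = 2: -3A + 5B = 2.
Solving: A = - \frac{27}{8}, B = - \frac{13}{8}.
So h(n) = - \frac{27 \left(-3\right)^{n}}{8} - \frac{13 \cdot 5^{n}}{8}.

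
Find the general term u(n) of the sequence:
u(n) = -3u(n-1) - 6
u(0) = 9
First-order linear non-homogeneous.
Homogeneous solution: u_h(n) = A·(-3)^n.
Try constant particular solution u_p = K: K = -3K - 6 ⇒ K = - \frac{3}{2}.
General: u(n) = A·(-3)^n - \frac{3}{2}.
Apply u(0) = 9: A - \frac{3}{2} = 9 ⇒ A = \frac{21}{2}.
So u(n) = \frac{21 \left(-3\right)^{n}}{2} - \frac{3}{2}.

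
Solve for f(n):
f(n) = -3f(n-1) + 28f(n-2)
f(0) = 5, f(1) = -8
Characteristic equation: x² + 3x - 28 = 0, which factors as (x - (-7))(x - (4)) = 0.
Roots r₁ = -7, r₂ = 4 (distinct).
General solution: f(n) = A·(-7)^n + B·(4)^n.
From f(0) = 5: A + B = 5.
From f(1) = -8: -7A + 4B = -8.
Solving: A = \frac{28}{11}, B = \frac{27}{11}.
So f(n) = \frac{28 \left(-7\right)^{n}}{11} + \frac{27 \cdot 4^{n}}{11}.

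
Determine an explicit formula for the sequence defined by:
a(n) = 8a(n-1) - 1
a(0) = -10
First-order linear non-homogeneous.
Homogeneous solution: a_h(n) = A·(8)^n.
Try constant particular solution a_p = K: K = 8K - 1 ⇒ K = \frac{1}{7}.
General: a(n) = A·(8)^n + \frac{1}{7}.
Apply a(0) = -10: A + \frac{1}{7} = -10 ⇒ A = - \frac{71}{7}.
So a(n) = \frac{1}{7} - \frac{71 \cdot 8^{n}}{7}.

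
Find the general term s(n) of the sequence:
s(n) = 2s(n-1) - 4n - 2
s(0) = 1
First-order linear with linear forcing.
Homogeneous solution: s_h(n) = A·(2)^n.
Try particular s_p(n) = pn + q. Substituting:
  pn + q = 2(p(n-1) + q) - 4n - 2.
Matching the n-coefficient: p = 2p - 4 ⇒ p = 4.
Matching constants: q = -2p + 2q - 2 ⇒ q = 10.
General: s(n) = A·(2)^n + 4 n + 10.
Apply s(0) = 1: A + 10 = 1 ⇒ A = -9.
So s(n) = - 9 \cdot 2^{n} + 4 n + 10.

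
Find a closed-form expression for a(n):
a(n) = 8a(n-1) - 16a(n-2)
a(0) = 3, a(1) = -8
Characteristic equation: x² - 8x + 16 = 0, which is (x - (4))².
Repeated root r = 4.
General solution: a(n) = (A + Bn)·(4)^n.
From a(0) = 3: A = 3.
From a(1) = -8: (A + B)·(4) = -8 ⇒ B = -5.
So a(n) = \left(3 - 5 n\right) \cdot (4)^n.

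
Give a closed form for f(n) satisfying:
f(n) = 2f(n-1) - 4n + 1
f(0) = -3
First-order linear with linear forcing.
Homogeneous solution: f_h(n) = A·(2)^n.
Try particular f_p(n) = pn + q. Substituting:
  pn + q = 2(p(n-1) + q) - 4n + 1.
Matching the n-coefficient: p = 2p - 4 ⇒ p = 4.
Matching constants: q = -2p + 2q + 1 ⇒ q = 7.
General: f(n) = A·(2)^n + 4 n + 7.
Apply f(0) = -3: A + 7 = -3 ⇒ A = -10.
So f(n) = - 10 \cdot 2^{n} + 4 n + 7.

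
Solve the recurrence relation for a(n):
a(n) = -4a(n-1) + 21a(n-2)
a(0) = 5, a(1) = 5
Characteristic equation: x² + 4x - 21 = 0, which factors as (x - (3))(x - (-7)) = 0.
Roots r₁ = 3, r₂ = -7 (distinct).
General solution: a(n) = A·(3)^n + B·(-7)^n.
From a(0) = 5: A + B = 5.
From a(1) = 5: 3A - 7B = 5.
Solving: A = 4, B = 1.
So a(n) = \left(-7\right)^{n} + 4 \cdot 3^{n}.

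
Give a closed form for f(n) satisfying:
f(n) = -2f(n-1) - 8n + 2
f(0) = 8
First-order linear with linear forcing.
Homogeneous solution: f_h(n) = A·(-2)^n.
Try particular f_p(n) = pn + q. Substituting:
  pn + q = -2(p(n-1) + q) - 8n + 2.
Matching the n-coefficient: p = -2p - 8 ⇒ p = - \frac{8}{3}.
Matching constants: q = 2p - 2q + 2 ⇒ q = - \frac{10}{9}.
General: f(n) = A·(-2)^n - \frac{8 n}{3} - \frac{10}{9}.
Apply f(0) = 8: A - \frac{10}{9} = 8 ⇒ A = \frac{82}{9}.
So f(n) = \frac{82 \left(-2\right)^{n}}{9} - \frac{8 n}{3} - \frac{10}{9}.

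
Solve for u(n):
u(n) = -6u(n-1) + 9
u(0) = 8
First-order linear non-homogeneous.
Homogeneous solution: u_h(n) = A·(-6)^n.
Try constant particular solution u_p = K: K = -6K + 9 ⇒ K = \frac{9}{7}.
General: u(n) = A·(-6)^n + \frac{9}{7}.
Apply u(0) = 8: A + \frac{9}{7} = 8 ⇒ A = \frac{47}{7}.
So u(n) = \frac{47 \left(-6\right)^{n}}{7} + \frac{9}{7}.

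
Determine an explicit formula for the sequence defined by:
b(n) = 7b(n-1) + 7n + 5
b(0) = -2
First-order linear with linear forcing.
Homogeneous solution: b_h(n) = A·(7)^n.
Try particular b_p(n) = pn + q. Substituting:
  pn + q = 7(p(n-1) + q) + 7n + 5.
Matching the n-coefficient: p = 7p + 7 ⇒ p = - \frac{7}{6}.
Matching constants: q = -7p + 7q + 5 ⇒ q = - \frac{79}{36}.
General: b(n) = A·(7)^n - \frac{7 n}{6} - \frac{79}{36}.
Apply b(0) = -2: A - \frac{79}{36} = -2 ⇒ A = \frac{7}{36}.
So b(n) = \frac{7 \cdot 7^{n}}{36} - \frac{7 n}{6} - \frac{79}{36}.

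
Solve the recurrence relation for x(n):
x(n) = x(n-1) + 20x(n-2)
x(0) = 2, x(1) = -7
Characteristic equation: x² - x - 20 = 0, which factors as (x - (-4))(x - (5)) = 0.
Roots r₁ = -4, r₂ = 5 (distinct).
General solution: x(n) = A·(-4)^n + B·(5)^n.
From x(0) = 2: A + B = 2.
From x(1) = -7: -4A + 5B = -7.
Solving: A = \frac{17}{9}, B = \frac{1}{9}.
So x(n) = \frac{17 \left(-4\right)^{n}}{9} + \frac{5^{n}}{9}.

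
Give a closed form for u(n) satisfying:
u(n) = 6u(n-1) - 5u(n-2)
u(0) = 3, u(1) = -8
Characteristic equation: x² - 6x + 5 = 0, which factors as (x - (1))(x - (5)) = 0.
Roots r₁ = 1, r₂ = 5 (distinct).
General solution: u(n) = A·(1)^n + B·(5)^n.
From u(0) = 3: A + B = 3.
From u(1) = -8: A + 5B = -8.
Solving: A = \frac{23}{4}, B = - \frac{11}{4}.
So u(n) = \frac{23}{4} - \frac{11 \cdot 5^{n}}{4}.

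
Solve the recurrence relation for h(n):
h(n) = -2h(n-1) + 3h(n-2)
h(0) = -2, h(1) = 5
Characteristic equation: x² + 2x - 3 = 0, which factors as (x - (-3))(x - (1)) = 0.
Roots r₁ = -3, r₂ = 1 (distinct).
General solution: h(n) = A·(-3)^n + B·(1)^n.
From h(0) = -2: A + B = -2.
From h(1) = 5: -3A + B = 5.
Solving: A = - \frac{7}{4}, B = - \frac{1}{4}.
So h(n) = - \frac{7 \left(-3\right)^{n}}{4} - \frac{1}{4}.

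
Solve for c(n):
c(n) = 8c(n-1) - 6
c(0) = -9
First-order linear non-homogeneous.
Homogeneous solution: c_h(n) = A·(8)^n.
Try constant particular solution c_p = K: K = 8K - 6 ⇒ K = \frac{6}{7}.
General: c(n) = A·(8)^n + \frac{6}{7}.
Apply c(0) = -9: A + \frac{6}{7} = -9 ⇒ A = - \frac{69}{7}.
So c(n) = \frac{6}{7} - \frac{69 \cdot 8^{n}}{7}.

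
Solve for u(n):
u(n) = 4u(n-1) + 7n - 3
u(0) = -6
First-order linear with linear forcing.
Homogeneous solution: u_h(n) = A·(4)^n.
Try particular u_p(n) = pn + q. Substituting:
  pn + q = 4(p(n-1) + q) + 7n - 3.
Matching the n-coefficient: p = 4p + 7 ⇒ p = - \frac{7}{3}.
Matching constants: q = -4p + 4q - 3 ⇒ q = - \frac{19}{9}.
General: u(n) = A·(4)^n - \frac{7 n}{3} - \frac{19}{9}.
Apply u(0) = -6: A - \frac{19}{9} = -6 ⇒ A = - \frac{35}{9}.
So u(n) = - \frac{35 \cdot 4^{n}}{9} - \frac{7 n}{3} - \frac{19}{9}.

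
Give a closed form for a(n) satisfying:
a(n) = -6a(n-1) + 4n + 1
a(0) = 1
First-order linear with linear forcing.
Homogeneous solution: a_h(n) = A·(-6)^n.
Try particular a_p(n) = pn + q. Substituting:
  pn + q = -6(p(n-1) + q) + 4n + 1.
Matching the n-coefficient: p = -6p + 4 ⇒ p = \frac{4}{7}.
Matching constants: q = 6p - 6q + 1 ⇒ q = \frac{31}{49}.
General: a(n) = A·(-6)^n + \frac{4 n}{7} + \frac{31}{49}.
Apply a(0) = 1: A + \frac{31}{49} = 1 ⇒ A = \frac{18}{49}.
So a(n) = \frac{18 \left(-6\right)^{n}}{49} + \frac{4 n}{7} + \frac{31}{49}.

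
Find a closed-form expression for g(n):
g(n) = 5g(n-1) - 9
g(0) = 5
First-order linear non-homogeneous.
Homogeneous solution: g_h(n) = A·(5)^n.
Try constant particular solution g_p = K: K = 5K - 9 ⇒ K = \frac{9}{4}.
General: g(n) = A·(5)^n + \frac{9}{4}.
Apply g(0) = 5: A + \frac{9}{4} = 5 ⇒ A = \frac{11}{4}.
So g(n) = \frac{11 \cdot 5^{n}}{4} + \frac{9}{4}.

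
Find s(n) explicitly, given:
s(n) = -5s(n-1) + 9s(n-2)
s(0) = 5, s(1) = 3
Characteristic equation: x² + 5x - 9 = 0.
Discriminant Δ = (-5)² + 4·(9) = 61.
Roots r₁,₂ = (-5 ± √61)/2, so r₁ = - \frac{5}{2} + \frac{\sqrt{61}}{2}, r₂ = - \frac{\sqrt{61}}{2} - \frac{5}{2}.
General solution: s(n) = A·r₁^n + B·r₂^n.
From the initial conditions, A + B = 5 and r₁A + r₂B = 3.
Since r₁ - r₂ = √61: A = (3 - (5)r₂)/√61 = \frac{31 \sqrt{61}}{122} + \frac{5}{2}, and B = 5 - A = \frac{5}{2} - \frac{31 \sqrt{61}}{122}.
So s(n) = \left(\frac{31 \sqrt{61}}{122} + \frac{5}{2}\right)\left(- \frac{5}{2} + \frac{\sqrt{61}}{2}\right)^n + \left(\frac{5}{2} - \frac{31 \sqrt{61}}{122}\right)\left(- \frac{\sqrt{61}}{2} - \frac{5}{2}\right)^n.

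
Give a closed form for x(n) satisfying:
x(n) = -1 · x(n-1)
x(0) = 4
Pure geometric recurrence with ratio -1.
By induction x(n) = x(0) · (-1)^n = 4 \left(-1\right)^{n}.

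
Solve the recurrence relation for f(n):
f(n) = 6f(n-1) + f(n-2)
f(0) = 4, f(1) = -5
Characteristic equation: x² - 6x - 1 = 0.
Discriminant Δ = (6)² + 4·(1) = 40.
Roots r₁,₂ = (6 ± √40)/2, so r₁ = 3 + \sqrt{10}, r₂ = 3 - \sqrt{10}.
General solution: f(n) = A·r₁^n + B·r₂^n.
From the initial conditions, A + B = 4 and r₁A + r₂B = -5.
Since r₁ - r₂ = √40: A = (-5 - (4)r₂)/√40 = 2 - \frac{17 \sqrt{10}}{20}, and B = 4 - A = 2 + \frac{17 \sqrt{10}}{20}.
So f(n) = \left(2 - \frac{17 \sqrt{10}}{20}\right)\left(3 + \sqrt{10}\right)^n + \left(2 + \frac{17 \sqrt{10}}{20}\right)\left(3 - \sqrt{10}\right)^n.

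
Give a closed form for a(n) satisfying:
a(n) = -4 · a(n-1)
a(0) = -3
Pure geometric recurrence with ratio -4.
By induction a(n) = a(0) · (-4)^n = - 3 \left(-4\right)^{n}.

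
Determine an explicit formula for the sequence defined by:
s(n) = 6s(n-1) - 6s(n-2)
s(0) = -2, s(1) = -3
Characteristic equation: x² - 6x + 6 = 0.
Discriminant Δ = (6)² + 4·(-6) = 12.
Roots r₁,₂ = (6 ± √12)/2, so r₁ = \sqrt{3} + 3, r₂ = 3 - \sqrt{3}.
General solution: s(n) = A·r₁^n + B·r₂^n.
From the initial conditions, A + B = -2 and r₁A + r₂B = -3.
Since r₁ - r₂ = √12: A = (-3 - (-2)r₂)/√12 = -1 + \frac{\sqrt{3}}{2}, and B = -2 - A = -1 - \frac{\sqrt{3}}{2}.
So s(n) = \left(-1 + \frac{\sqrt{3}}{2}\right)\left(\sqrt{3} + 3\right)^n + \left(-1 - \frac{\sqrt{3}}{2}\right)\left(3 - \sqrt{3}\right)^n.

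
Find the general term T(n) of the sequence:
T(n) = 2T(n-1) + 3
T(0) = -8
First-order linear non-homogeneous.
Homogeneous solution: T_h(n) = A·(2)^n.
Try constant particular solution T_p = K: K = 2K + 3 ⇒ K = -3.
General: T(n) = A·(2)^n - 3.
Apply T(0) = -8: A - 3 = -8 ⇒ A = -5.
So T(n) = - 5 \cdot 2^{n} - 3.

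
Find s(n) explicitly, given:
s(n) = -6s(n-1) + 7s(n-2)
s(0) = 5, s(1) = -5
Characteristic equation: x² + 6x - 7 = 0, which factors as (x - (-7))(x - (1)) = 0.
Roots r₁ = -7, r₂ = 1 (distinct).
General solution: s(n) = A·(-7)^n + B·(1)^n.
From s(0) = 5: A + B = 5.
From s(1) = -5: -7A + B = -5.
Solving: A = \frac{5}{4}, B = \frac{15}{4}.
So s(n) = \frac{5 \left(-7\right)^{n}}{4} + \frac{15}{4}.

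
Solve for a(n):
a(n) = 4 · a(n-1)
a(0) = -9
Pure geometric recurrence with ratio 4.
By induction a(n) = a(0) · (4)^n = - 9 \cdot 4^{n}.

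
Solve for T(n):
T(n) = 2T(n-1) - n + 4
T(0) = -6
First-order linear with linear forcing.
Homogeneous solution: T_h(n) = A·(2)^n.
Try particular T_p(n) = pn + q. Substituting:
  pn + q = 2(p(n-1) + q) - n + 4.
Matching the n-coefficient: p = 2p - 1 ⇒ p = 1.
Matching constants: q = -2p + 2q + 4 ⇒ q = -2.
General: T(n) = A·(2)^n + n - 2.
Apply T(0) = -6: A - 2 = -6 ⇒ A = -4.
So T(n) = - 4 \cdot 2^{n} + n - 2.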